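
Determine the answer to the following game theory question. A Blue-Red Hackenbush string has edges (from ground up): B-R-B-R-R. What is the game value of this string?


Edges (from ground): B-R-B-R-R
By Berlekamp's sign-expansion rule, a Blue-Red Hackenbush stalk has the value of the surreal number whose sign sequence is the edge sequence with B -> + and R -> -.
Sign sequence: +-+--
Trace the sign expansion in the surreal number tree, starting from 0:
Edge 1: B (sign +) -> bounds (0, +inf), value = 1
Edge 2: R (sign -) -> bounds (0, 1), value = 1/2
Edge 3: B (sign +) -> bounds (1/2, 1), value = 3/4
Edge 4: R (sign -) -> bounds (1/2, 3/4), value = 5/8
Edge 5: R (sign -) -> bounds (1/2, 5/8), value = 9/16
Game value = 9/16

9/16


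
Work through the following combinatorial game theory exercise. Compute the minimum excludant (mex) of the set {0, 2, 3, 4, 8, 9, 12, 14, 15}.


Set = {0, 2, 3, 4, 8, 9, 12, 14, 15}
0 is in the set.
1 is NOT in the set. This is the mex.
mex = 1

1


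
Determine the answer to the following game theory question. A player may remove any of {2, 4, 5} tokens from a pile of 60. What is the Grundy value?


The subtraction set is S = {2, 4, 5}.
G(k) = mex{ G(k - s) : s in S, s <= k }. We compute iteratively: G(0) = 0.
G(1) = mex({}) = 0
G(2) = mex({0}) = 1
G(3) = mex({0}) = 1
G(4) = mex({0, 1}) = 2
G(5) = mex({0, 1}) = 2
G(6) = mex({0, 1, 2}) = 3
G(7) = mex({1, 2}) = 0
G(8) = mex({1, 2, 3}) = 0
G(9) = mex({0, 2}) = 1
G(10) = mex({0, 2, 3}) = 1
G(11) = mex({0, 1, 3}) = 2
Observe that G(7)..G(11) = 0, 0, 1, 1, 2 repeats G(0)..G(4) = 0, 0, 1, 1, 2.
For k >= max(S) = 5, G(k) is determined by the previous 5 values G(k-5)..G(k-1); a window of 5 consecutive values has recurred shifted by 7, so by induction G(k + 7) = G(k) for all k >= 0: the sequence is periodic from the start with period 7.
One period: G(0..6) = 0, 0, 1, 1, 2, 2, 3.
60 mod 7 = 4, so G(60) = G(4) = 2.

2


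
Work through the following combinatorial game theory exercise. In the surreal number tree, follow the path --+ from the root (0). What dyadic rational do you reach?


Sign expansion: --+
Rule: track bounds (lo, hi), initially (-inf, +inf). On '+', the current value becomes lo and we move to the simplest number in (value, hi): value + 1 if hi = +inf, otherwise the midpoint (value + hi)/2. On '-', the current value becomes hi and we move to value - 1 if lo = -inf, otherwise the midpoint (lo + value)/2.
Start at 0.
Step 1: sign = -, move left. Bounds: (-inf, 0). Value = -1
Step 2: sign = -, move left. Bounds: (-inf, -1). Value = -2
Step 3: sign = +, move right. Bounds: (-2, -1). Value = -3/2
The surreal number with sign expansion --+ is -3/2.

-3/2


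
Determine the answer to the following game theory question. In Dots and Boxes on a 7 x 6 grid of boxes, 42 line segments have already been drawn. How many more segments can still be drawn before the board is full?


Grid: 7 x 6 boxes, i.e. 8 rows and 7 columns of dots.
Horizontal edges: (rows + 1) * cols = 8 * 6 = 48
Vertical edges: rows * (cols + 1) = 7 * 7 = 49
Total edges: 48 + 49 = 97
Edges drawn: 42
Remaining: 97 - 42 = 55

55


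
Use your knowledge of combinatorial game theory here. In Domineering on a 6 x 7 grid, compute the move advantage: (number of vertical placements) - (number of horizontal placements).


Board is 6 x 7 (rows x cols).
Left (vertical) placements: (rows-1) * cols = 5 * 7 = 35
Right (horizontal) placements: rows * (cols-1) = 6 * 6 = 36
Advantage = Left - Right = 35 - 36 = -1

-1


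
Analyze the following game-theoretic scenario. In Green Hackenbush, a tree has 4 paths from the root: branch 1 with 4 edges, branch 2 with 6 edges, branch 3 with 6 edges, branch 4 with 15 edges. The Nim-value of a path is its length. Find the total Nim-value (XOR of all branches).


The tree has 4 branches from the ground vertex.
In Green Hackenbush, the Nim-value of a simple path of length k is k.
Branch 1: length 4, Nim-value = 4
Branch 2: length 6, Nim-value = 6
Branch 3: length 6, Nim-value = 6
Branch 4: length 15, Nim-value = 15
Total Nim-value = XOR of all branch values:
0 XOR 4 = 4
4 XOR 6 = 2
2 XOR 6 = 4
4 XOR 15 = 11
Nim-value of the tree = 11

11


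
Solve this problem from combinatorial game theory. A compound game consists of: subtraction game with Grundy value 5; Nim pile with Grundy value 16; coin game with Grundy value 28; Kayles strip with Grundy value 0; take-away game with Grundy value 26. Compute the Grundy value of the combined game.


By the Sprague-Grundy theorem, the Grundy value of a sum of games is the XOR of individual Grundy values.
subtraction game: Grundy value = 5. Running XOR: 0 XOR 5 = 5
Nim pile: Grundy value = 16. Running XOR: 5 XOR 16 = 21
coin game: Grundy value = 28. Running XOR: 21 XOR 28 = 9
Kayles strip: Grundy value = 0. Running XOR: 9 XOR 0 = 9
take-away game: Grundy value = 26. Running XOR: 9 XOR 26 = 19
The combined Grundy value is 19.

19


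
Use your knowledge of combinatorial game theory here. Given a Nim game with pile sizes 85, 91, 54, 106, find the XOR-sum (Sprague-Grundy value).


We need the XOR (exclusive or) of all pile sizes.
After XOR-ing pile 1 (size 85): 0 XOR 85 = 85
After XOR-ing pile 2 (size 91): 85 XOR 91 = 14
After XOR-ing pile 3 (size 54): 14 XOR 54 = 56
After XOR-ing pile 4 (size 106): 56 XOR 106 = 82
The Nim-value of this position is 82.

82


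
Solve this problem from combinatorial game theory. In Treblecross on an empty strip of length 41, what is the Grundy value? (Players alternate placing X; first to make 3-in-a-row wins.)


Treblecross: place X on empty cells; 3-in-a-row wins.
Playing within two cells of an existing X lets the opponent win at once, so sensible play treats the cells i-2..i+2 around each X as dead. The player left with no safe cell loses, so this is a normal-play take-away game on strips of safe cells.
Placing X at cell i (0-indexed) of a strip of k safe cells leaves independent strips of sizes max(0, i-2) and max(0, k-i-3). Hence G(k) = mex{ G(max(0,i-2)) XOR G(max(0,k-i-3)) : 0 <= i < k }, with G(0) = 0.
G(1): splits (0,0):0^0=0 -> mex({0}) = 1
G(2): splits (0,0):0^0=0 -> mex({0}) = 1
G(3): splits (0,0):0^0=0 -> mex({0}) = 1
G(4): splits (0,1):0^1=1 (0,0):0^0=0 -> mex({0, 1}) = 2
G(5): splits (0,2):0^1=1 (0,1):0^1=1 (0,0):0^0=0 -> mex({0, 1}) = 2
G(6) = mex({1}) = 0
G(7) = mex({0, 1, 2}) = 3
G(8) = mex({0, 1, 2}) = 3
G(9) = mex({0, 2}) = 1
G(10) = mex({0, 2, 3}) = 1
G(11) = mex({0, 3}) = 1
G(12) = mex({1, 3}) = 0
G(13) = mex({0, 1, 2, 3}) = 4
G(14) = mex({0, 1, 2}) = 3
G(15) = mex({0, 1, 2}) = 3
G(16) = mex({0, 1, 2, 4}) = 3
G(17) = mex({0, 1, 3, 4}) = 2
G(18) = mex({0, 1, 3, 4}) = 2
G(19) = mex({0, 1, 3, 5}) = 2
G(20) = mex({0, 1, 2, 3, 5}) = 4
G(21) = mex({0, 1, 2, 3, 5}) = 4
G(22) = mex({1, 2, 6}) = 0
G(23) = mex({0, 1, 2, 3, 4, 6}) = 5
G(24) = mex({0, 1, 2, 3, 4}) = 5
G(25) = mex({0, 1, 3, 4, 7}) = 2
G(26) = mex({0, 1, 3, 4, 5, 7}) = 2
G(27) = mex({0, 1, 3, 5}) = 2
G(28) = mex({0, 1, 2, 5}) = 3
G(29) = mex({0, 1, 2, 4, 5, 6}) = 3
G(30) = mex({1, 2, 4, 6}) = 0
G(31) = mex({0, 1, 2, 3, 4, 6}) = 5
G(32) = mex({1, 2, 3, 4, 7}) = 0
G(33) = mex({0, 3, 7}) = 1
G(34) = mex({0, 2, 3, 5, 7}) = 1
G(35) = mex({0, 2, 3, 5, 6}) = 1
G(36) = mex({0, 1, 2, 5, 6}) = 3
G(37) = mex({0, 1, 2, 4, 5, 6}) = 3
G(38) = mex({0, 1, 2, 4}) = 3
G(39) = mex({0, 1, 2, 3, 4, 7}) = 5
G(40) = mex({0, 1, 2, 3, 4, 5, 7}) = 6
G(41) = mex({0, 1, 2, 3, 5, 7}) = 4
Therefore G(41) = 4.

4


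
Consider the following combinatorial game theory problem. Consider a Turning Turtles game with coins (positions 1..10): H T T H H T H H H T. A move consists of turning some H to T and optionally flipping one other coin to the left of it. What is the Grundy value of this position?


Coins: H T T H H T H H H T
Key fact: a single head at position k behaves exactly like a Nim heap of size k (turning it to T and optionally flipping a coin at j < k corresponds to moving the heap from k to j, or to 0), and heads combine as a disjunctive sum (two heads at the same place would cancel, matching j XOR j = 0). So the Nim-value is the XOR of the 1-indexed positions of the heads.
Face-up positions (1-indexed): [1, 4, 5, 7, 8, 9]
XOR 0 with 1: 0 XOR 1 = 1
XOR 1 with 4: 1 XOR 4 = 5
XOR 5 with 5: 5 XOR 5 = 0
XOR 0 with 7: 0 XOR 7 = 7
XOR 7 with 8: 7 XOR 8 = 15
XOR 15 with 9: 15 XOR 9 = 6
Nim-value = 6

6


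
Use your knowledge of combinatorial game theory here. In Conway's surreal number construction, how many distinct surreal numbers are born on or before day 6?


Day 0: {|} = 0 is born. Count = 1.
Day n: the number of surreal numbers born by day n is 2^(n+1) - 1.
By day 0: 2^1 - 1 = 1
By day 1: 2^2 - 1 = 3
By day 2: 2^3 - 1 = 7
By day 3: 2^4 - 1 = 15
By day 4: 2^5 - 1 = 31
By day 5: 2^6 - 1 = 63
By day 6: 2^7 - 1 = 127
By day 6: 127 surreal numbers.

127


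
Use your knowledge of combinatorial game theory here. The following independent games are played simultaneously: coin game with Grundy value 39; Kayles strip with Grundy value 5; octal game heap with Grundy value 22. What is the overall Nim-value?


By the Sprague-Grundy theorem, the Grundy value of a sum of games is the XOR of individual Grundy values.
coin game: Grundy value = 39. Running XOR: 0 XOR 39 = 39
Kayles strip: Grundy value = 5. Running XOR: 39 XOR 5 = 34
octal game heap: Grundy value = 22. Running XOR: 34 XOR 22 = 52
The combined Grundy value is 52.

52


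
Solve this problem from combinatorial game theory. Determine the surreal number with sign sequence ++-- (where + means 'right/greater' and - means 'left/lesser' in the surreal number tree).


Sign expansion: ++--
Rule: track bounds (lo, hi), initially (-inf, +inf). On '+', the current value becomes lo and we move to the simplest number in (value, hi): value + 1 if hi = +inf, otherwise the midpoint (value + hi)/2. On '-', the current value becomes hi and we move to value - 1 if lo = -inf, otherwise the midpoint (lo + value)/2.
Start at 0.
Step 1: sign = +, move right. Bounds: (0, +inf). Value = 1
Step 2: sign = +, move right. Bounds: (1, +inf). Value = 2
Step 3: sign = -, move left. Bounds: (1, 2). Value = 3/2
Step 4: sign = -, move left. Bounds: (1, 3/2). Value = 5/4
The surreal number with sign expansion ++-- is 5/4.

5/4


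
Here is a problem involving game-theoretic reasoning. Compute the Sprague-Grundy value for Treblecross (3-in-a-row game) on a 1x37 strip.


Treblecross: place X on empty cells; 3-in-a-row wins.
Playing within two cells of an existing X lets the opponent win at once, so sensible play treats the cells i-2..i+2 around each X as dead. The player left with no safe cell loses, so this is a normal-play take-away game on strips of safe cells.
Placing X at cell i (0-indexed) of a strip of k safe cells leaves independent strips of sizes max(0, i-2) and max(0, k-i-3). Hence G(k) = mex{ G(max(0,i-2)) XOR G(max(0,k-i-3)) : 0 <= i < k }, with G(0) = 0.
G(1): splits (0,0):0^0=0 -> mex({0}) = 1
G(2): splits (0,0):0^0=0 -> mex({0}) = 1
G(3): splits (0,0):0^0=0 -> mex({0}) = 1
G(4): splits (0,1):0^1=1 (0,0):0^0=0 -> mex({0, 1}) = 2
G(5): splits (0,2):0^1=1 (0,1):0^1=1 (0,0):0^0=0 -> mex({0, 1}) = 2
G(6) = mex({1}) = 0
G(7) = mex({0, 1, 2}) = 3
G(8) = mex({0, 1, 2}) = 3
G(9) = mex({0, 2}) = 1
G(10) = mex({0, 2, 3}) = 1
G(11) = mex({0, 3}) = 1
G(12) = mex({1, 3}) = 0
G(13) = mex({0, 1, 2, 3}) = 4
G(14) = mex({0, 1, 2}) = 3
G(15) = mex({0, 1, 2}) = 3
G(16) = mex({0, 1, 2, 4}) = 3
G(17) = mex({0, 1, 3, 4}) = 2
G(18) = mex({0, 1, 3, 4}) = 2
G(19) = mex({0, 1, 3, 5}) = 2
G(20) = mex({0, 1, 2, 3, 5}) = 4
G(21) = mex({0, 1, 2, 3, 5}) = 4
G(22) = mex({1, 2, 6}) = 0
G(23) = mex({0, 1, 2, 3, 4, 6}) = 5
G(24) = mex({0, 1, 2, 3, 4}) = 5
G(25) = mex({0, 1, 3, 4, 7}) = 2
G(26) = mex({0, 1, 3, 4, 5, 7}) = 2
G(27) = mex({0, 1, 3, 5}) = 2
G(28) = mex({0, 1, 2, 5}) = 3
G(29) = mex({0, 1, 2, 4, 5, 6}) = 3
G(30) = mex({1, 2, 4, 6}) = 0
G(31) = mex({0, 1, 2, 3, 4, 6}) = 5
G(32) = mex({1, 2, 3, 4, 7}) = 0
G(33) = mex({0, 3, 7}) = 1
G(34) = mex({0, 2, 3, 5, 7}) = 1
G(35) = mex({0, 2, 3, 5, 6}) = 1
G(36) = mex({0, 1, 2, 5, 6}) = 3
G(37) = mex({0, 1, 2, 4, 5, 6}) = 3
Therefore G(37) = 3.

3


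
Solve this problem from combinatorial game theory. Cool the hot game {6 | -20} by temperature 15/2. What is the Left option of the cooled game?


Original game: {6 | -20} (a switch {a | b} with a > b).
Cooling by t (for t below the temperature (a - b)/2 = 13) taxes each move by t: {a | b} cooled by t is {a - t | b + t}.
Cooling amount: t = 15/2
Cooled Left option: 6 - 15/2 = -3/2
Cooled Right option: -20 + 15/2 = -25/2
Cooled game: {-3/2 | -25/2}
Left option = -3/2

-3/2


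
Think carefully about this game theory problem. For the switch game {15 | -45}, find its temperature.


The game is {15 | -45}, a switch {a | b} with numbers a > b.
Cooling {a | b} by t gives {a - t | b + t}, which stops being hot when a - t = b + t, i.e. at t = (a - b)/2. So the temperature of a switch is (a - b)/2.
Temperature = (Left option - Right option) / 2
= (15 - (-45)) / 2
= 60 / 2
= 30

30


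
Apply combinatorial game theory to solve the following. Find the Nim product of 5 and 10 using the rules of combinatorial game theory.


Nim multiplication is bilinear over XOR: (u XOR v) * w = (u*w) XOR (v*w).
So we split each operand into its bit components and XOR the pairwise Nim products.
5 = 1 + 4 (as XOR of powers of 2).
10 = 2 + 8 (as XOR of powers of 2).
Using the standard Nim-product table on single bits:
  2*2 = 3,   2*4 = 8,   2*8 = 12,
  4*4 = 6,   4*8 = 11,  8*8 = 13,
and  1*x = x (identity), k*l = l*k (commutative).
Pairwise Nim products:
  1 * 2 = 2
  1 * 8 = 8
  4 * 2 = 8
  4 * 8 = 11
XOR them: 2 XOR 8 XOR 8 XOR 11 = 9.
Result: 5 * 10 = 9 (in Nim).

9


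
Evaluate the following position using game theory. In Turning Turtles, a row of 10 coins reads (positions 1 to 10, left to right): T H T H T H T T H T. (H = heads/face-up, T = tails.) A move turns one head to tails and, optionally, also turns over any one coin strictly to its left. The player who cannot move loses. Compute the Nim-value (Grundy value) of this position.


Coins: T H T H T H T T H T
Key fact: a single head at position k behaves exactly like a Nim heap of size k (turning it to T and optionally flipping a coin at j < k corresponds to moving the heap from k to j, or to 0), and heads combine as a disjunctive sum (two heads at the same place would cancel, matching j XOR j = 0). So the Nim-value is the XOR of the 1-indexed positions of the heads.
Face-up positions (1-indexed): [2, 4, 6, 9]
XOR 0 with 2: 0 XOR 2 = 2
XOR 2 with 4: 2 XOR 4 = 6
XOR 6 with 6: 6 XOR 6 = 0
XOR 0 with 9: 0 XOR 9 = 9
Nim-value = 9

9


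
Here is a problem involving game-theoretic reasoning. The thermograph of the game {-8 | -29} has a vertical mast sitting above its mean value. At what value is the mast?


Game = {-8 | -29}, a switch {a | b} with numbers a > b.
Its thermograph has left wall a - t and right wall b + t, which meet at t = (a - b)/2, where both equal (a + b)/2. So the mast (mean value) is at (a + b)/2.
Mean = (-8 + (-29))/2 = -37/2 = -37/2

-37/2


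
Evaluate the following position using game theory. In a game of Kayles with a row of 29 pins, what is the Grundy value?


Kayles: a move removes 1 or 2 adjacent pins from a contiguous row.
Removing pins from a row of k leaves two independent rows (a, b) with a + b = k - 1 (one pin) or a + b = k - 2 (two pins); an end removal gives a = 0.
By Sprague-Grundy, G(k) = mex{ G(a) XOR G(b) } over all these splits. G(0) = 0.
G(1): splits (0,0):0^0=0 -> mex({0}) = 1
G(2): splits (0,1):0^1=1 (0,0):0^0=0 -> mex({0, 1}) = 2
G(3): splits (0,2):0^2=2 (1,1):1^1=0 (0,1):0^1=1 -> mex({0, 1, 2}) = 3
G(4): splits (0,3):0^3=3 (1,2):1^2=3 (0,2):0^2=2 (1,1):1^1=0 -> mex({0, 2, 3}) = 1
G(5): splits (0,4):0^1=1 (1,3):1^3=2 (2,2):2^2=0 (0,3):0^3=3 (1,2):1^2=3 -> mex({0, 1, 2, 3}) = 4
G(6) = mex({0, 1, 2, 4}) = 3
G(7) = mex({0, 1, 3, 4, 5}) = 2
G(8) = mex({0, 2, 3, 5, 6}) = 1
G(9) = mex({0, 1, 2, 3, 6, 7}) = 4
G(10) = mex({0, 1, 3, 4, 5, 7}) = 2
G(11) = mex({0, 1, 2, 3, 4, 5}) = 6
G(12) = mex({0, 1, 2, 3, 5, 6, 7}) = 4
G(13) = mex({0, 2, 3, 4, 6, 7}) = 1
G(14) = mex({0, 1, 4, 5, 6, 7}) = 2
G(15) = mex({0, 1, 2, 3, 4, 5, 6}) = 7
G(16) = mex({0, 2, 3, 5, 6, 7}) = 1
G(17) = mex({0, 1, 2, 3, 5, 6, 7}) = 4
G(18) = mex({0, 1, 2, 4, 5, 6}) = 3
G(19) = mex({0, 1, 3, 4, 5, 7}) = 2
G(20) = mex({0, 2, 3, 4, 5, 6, 7}) = 1
G(21) = mex({0, 1, 2, 3, 5, 6, 7}) = 4
G(22) = mex({0, 1, 2, 3, 4, 5, 7}) = 6
G(23) = mex({0, 1, 2, 3, 4, 5, 6}) = 7
G(24) = mex({0, 1, 2, 3, 5, 6, 7}) = 4
G(25) = mex({0, 2, 3, 4, 6, 7}) = 1
G(26) = mex({0, 1, 3, 4, 5, 6, 7}) = 2
G(27) = mex({0, 1, 2, 3, 4, 5, 6, 7}) = 8
G(28) = mex({0, 1, 2, 3, 4, 6, 7, 8}) = 5
G(29) = mex({0, 1, 2, 3, 5, 6, 7, 8, 9}) = 4
Therefore G(29) = 4.

4


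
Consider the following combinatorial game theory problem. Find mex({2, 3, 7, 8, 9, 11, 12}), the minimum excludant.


Set = {2, 3, 7, 8, 9, 11, 12}
0 is NOT in the set. This is the mex.
mex = 0

0


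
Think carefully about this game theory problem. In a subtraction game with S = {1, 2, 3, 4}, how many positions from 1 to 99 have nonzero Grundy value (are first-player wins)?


Subtraction set S = {1, 2, 3, 4}, so G(n) = n mod 5.
G(n) = 0 when n is a multiple of 5.
Multiples of 5 in [1, 99]: 19
N-positions (nonzero Grundy) = 99 - 19 = 80

80


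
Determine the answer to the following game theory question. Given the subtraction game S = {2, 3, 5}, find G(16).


The subtraction set is S = {2, 3, 5}.
G(k) = mex{ G(k - s) : s in S, s <= k }. We compute iteratively: G(0) = 0.
G(1) = mex({}) = 0
G(2) = mex({0}) = 1
G(3) = mex({0}) = 1
G(4) = mex({0, 1}) = 2
G(5) = mex({0, 1}) = 2
G(6) = mex({0, 1, 2}) = 3
G(7) = mex({1, 2}) = 0
G(8) = mex({1, 2, 3}) = 0
G(9) = mex({0, 2, 3}) = 1
G(10) = mex({0, 2}) = 1
G(11) = mex({0, 1, 3}) = 2
Observe that G(7)..G(11) = 0, 0, 1, 1, 2 repeats G(0)..G(4) = 0, 0, 1, 1, 2.
For k >= max(S) = 5, G(k) is determined by the previous 5 values G(k-5)..G(k-1); a window of 5 consecutive values has recurred shifted by 7, so by induction G(k + 7) = G(k) for all k >= 0: the sequence is periodic from the start with period 7.
One period: G(0..6) = 0, 0, 1, 1, 2, 2, 3.
16 mod 7 = 2, so G(16) = G(2) = 1.

1


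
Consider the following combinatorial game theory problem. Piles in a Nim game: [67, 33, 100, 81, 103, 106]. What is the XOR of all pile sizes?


We need the XOR (exclusive or) of all pile sizes.
After XOR-ing pile 1 (size 67): 0 XOR 67 = 67
After XOR-ing pile 2 (size 33): 67 XOR 33 = 98
After XOR-ing pile 3 (size 100): 98 XOR 100 = 6
After XOR-ing pile 4 (size 81): 6 XOR 81 = 87
After XOR-ing pile 5 (size 103): 87 XOR 103 = 48
After XOR-ing pile 6 (size 106): 48 XOR 106 = 90
The Nim-value of this position is 90.

90


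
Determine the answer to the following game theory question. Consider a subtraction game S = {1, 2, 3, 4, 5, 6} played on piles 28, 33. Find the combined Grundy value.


Subtraction set: {1, 2, 3, 4, 5, 6}
For this subtraction set, G(n) = n mod 7 (period = max + 1 = 7).
Pile 1 (size 28): G(28) = 28 mod 7 = 0
Pile 2 (size 33): G(33) = 33 mod 7 = 5
Total Grundy value = XOR of all: 0 XOR 5 = 5

5


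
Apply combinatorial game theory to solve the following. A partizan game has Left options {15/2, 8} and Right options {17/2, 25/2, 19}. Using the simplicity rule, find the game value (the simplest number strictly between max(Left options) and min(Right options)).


Left options: {15/2, 8}, max = 8
Right options: {17/2, 25/2, 19}, min = 17/2
All options are numbers and max(Left) < min(Right), so by the simplicity theorem the value is the simplest (earliest-born) number strictly between 8 and 17/2.
No integer lies strictly between 8 and 17/2, so the value is the dyadic rational m/2^k in the interval with the smallest k (then m odd); search k = 1, 2, ...:
Denominator 2: no odd multiple of 1/2 lies strictly between 8 and 17/2.
Denominator 4: 33/4 lies strictly between 8 and 17/2 -- found.
The simplest number in the interval is 33/4.
Game value = 33/4

33/4


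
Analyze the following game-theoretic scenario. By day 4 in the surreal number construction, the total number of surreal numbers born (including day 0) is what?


Day 0: {|} = 0 is born. Count = 1.
Day n: the number of surreal numbers born by day n is 2^(n+1) - 1.
By day 0: 2^1 - 1 = 1
By day 1: 2^2 - 1 = 3
By day 2: 2^3 - 1 = 7
By day 3: 2^4 - 1 = 15
By day 4: 2^5 - 1 = 31
By day 4: 31 surreal numbers.

31


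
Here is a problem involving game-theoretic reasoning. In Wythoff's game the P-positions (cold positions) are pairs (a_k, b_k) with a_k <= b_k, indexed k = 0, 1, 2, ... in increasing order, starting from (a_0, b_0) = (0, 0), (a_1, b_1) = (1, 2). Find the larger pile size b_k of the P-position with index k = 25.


By Wythoff's theorem, a_k = floor(k * phi) and b_k = floor(k * phi^2) = a_k + k, where phi = (1 + sqrt(5))/2 is the golden ratio.
phi = (1 + sqrt(5))/2 = 1.618034
phi^2 = phi + 1 = 2.618034
k = 25
k * phi^2 = 25 * 2.618034 = 65.450850
b_25 = floor(k * phi^2) = 65 (check: a_25 + k = 40 + 25 = 65)

65


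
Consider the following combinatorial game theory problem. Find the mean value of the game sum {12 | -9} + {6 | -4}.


G1 = {12 | -9}, G2 = {6 | -4}
Each is a switch {a | b} with numbers a > b; its mean value is (a + b)/2, and mean value is additive over game sums: m(G1 + G2) = m(G1) + m(G2).
Mean of G1 = (12 + (-9))/2 = 3/2 = 3/2
Mean of G2 = (6 + (-4))/2 = 2/2 = 1
Mean of G1 + G2 = 3/2 + 1 = 5/2

5/2


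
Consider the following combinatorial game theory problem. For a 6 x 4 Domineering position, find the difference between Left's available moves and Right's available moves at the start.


Board is 6 x 4 (rows x cols).
Left (vertical) placements: (rows-1) * cols = 5 * 4 = 20
Right (horizontal) placements: rows * (cols-1) = 6 * 3 = 18
Advantage = Left - Right = 20 - 18 = 2

2


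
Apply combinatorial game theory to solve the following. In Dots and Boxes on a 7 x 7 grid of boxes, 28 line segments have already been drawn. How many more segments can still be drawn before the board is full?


Grid: 7 x 7 boxes, i.e. 8 rows and 8 columns of dots.
Horizontal edges: (rows + 1) * cols = 8 * 7 = 56
Vertical edges: rows * (cols + 1) = 7 * 8 = 56
Total edges: 56 + 56 = 112
Edges drawn: 28
Remaining: 112 - 28 = 84

84


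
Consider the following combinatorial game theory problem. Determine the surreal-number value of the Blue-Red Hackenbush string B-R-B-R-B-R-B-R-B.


Edges (from ground): B-R-B-R-B-R-B-R-B
By Berlekamp's sign-expansion rule, a Blue-Red Hackenbush stalk has the value of the surreal number whose sign sequence is the edge sequence with B -> + and R -> -.
Sign sequence: +-+-+-+-+
Trace the sign expansion in the surreal number tree, starting from 0:
Edge 1: B (sign +) -> bounds (0, +inf), value = 1
Edge 2: R (sign -) -> bounds (0, 1), value = 1/2
Edge 3: B (sign +) -> bounds (1/2, 1), value = 3/4
Edge 4: R (sign -) -> bounds (1/2, 3/4), value = 5/8
Edge 5: B (sign +) -> bounds (5/8, 3/4), value = 11/16
Edge 6: R (sign -) -> bounds (5/8, 11/16), value = 21/32
Edge 7: B (sign +) -> bounds (21/32, 11/16), value = 43/64
Edge 8: R (sign -) -> bounds (21/32, 43/64), value = 85/128
Edge 9: B (sign +) -> bounds (85/128, 43/64), value = 171/256
Game value = 171/256

171/256


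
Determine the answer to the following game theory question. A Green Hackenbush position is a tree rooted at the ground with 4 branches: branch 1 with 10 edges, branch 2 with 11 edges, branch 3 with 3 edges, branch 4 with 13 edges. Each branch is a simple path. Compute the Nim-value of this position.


The tree has 4 branches from the ground vertex.
In Green Hackenbush, the Nim-value of a simple path of length k is k.
Branch 1: length 10, Nim-value = 10
Branch 2: length 11, Nim-value = 11
Branch 3: length 3, Nim-value = 3
Branch 4: length 13, Nim-value = 13
Total Nim-value = XOR of all branch values:
0 XOR 10 = 10
10 XOR 11 = 1
1 XOR 3 = 2
2 XOR 13 = 15
Nim-value of the tree = 15

15


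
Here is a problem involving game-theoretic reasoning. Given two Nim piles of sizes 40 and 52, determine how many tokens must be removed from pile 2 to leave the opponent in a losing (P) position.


Piles: 40 and 52
Current XOR: 40 XOR 52 = 28 (non-zero, so this is an N-position).
To make the XOR zero, we need to find a move that balances the piles.
For pile 2 (size 52): target = 52 XOR 28 = 40
We reduce pile 2 from 52 to 40.
Tokens removed: 52 - 40 = 12
Verification: 40 XOR 40 = 0

12


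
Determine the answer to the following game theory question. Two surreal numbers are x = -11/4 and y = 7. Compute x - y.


x = -11/4, y = 7
Converting to common denominator: 4
x = -11/4, y = 28/4
x - y = -11/4 - 7 = -39/4

-39/4


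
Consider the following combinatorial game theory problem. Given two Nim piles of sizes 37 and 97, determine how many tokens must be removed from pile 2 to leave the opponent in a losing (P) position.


Piles: 37 and 97
Current XOR: 37 XOR 97 = 68 (non-zero, so this is an N-position).
To make the XOR zero, we need to find a move that balances the piles.
For pile 2 (size 97): target = 97 XOR 68 = 37
We reduce pile 2 from 97 to 37.
Tokens removed: 97 - 37 = 60
Verification: 37 XOR 37 = 0

60


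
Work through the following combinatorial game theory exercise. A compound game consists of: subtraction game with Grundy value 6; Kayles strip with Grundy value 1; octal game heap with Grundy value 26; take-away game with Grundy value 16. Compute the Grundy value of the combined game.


By the Sprague-Grundy theorem, the Grundy value of a sum of games is the XOR of individual Grundy values.
subtraction game: Grundy value = 6. Running XOR: 0 XOR 6 = 6
Kayles strip: Grundy value = 1. Running XOR: 6 XOR 1 = 7
octal game heap: Grundy value = 26. Running XOR: 7 XOR 26 = 29
take-away game: Grundy value = 16. Running XOR: 29 XOR 16 = 13
The combined Grundy value is 13.

13


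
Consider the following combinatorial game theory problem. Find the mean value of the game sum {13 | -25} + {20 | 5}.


G1 = {13 | -25}, G2 = {20 | 5}
Each is a switch {a | b} with numbers a > b; its mean value is (a + b)/2, and mean value is additive over game sums: m(G1 + G2) = m(G1) + m(G2).
Mean of G1 = (13 + (-25))/2 = -12/2 = -6
Mean of G2 = (20 + (5))/2 = 25/2 = 25/2
Mean of G1 + G2 = -6 + 25/2 = 13/2

13/2


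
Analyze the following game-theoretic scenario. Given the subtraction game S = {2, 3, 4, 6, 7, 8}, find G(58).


The subtraction set is S = {2, 3, 4, 6, 7, 8}.
G(k) = mex{ G(k - s) : s in S, s <= k }. We compute iteratively: G(0) = 0.
G(1) = mex({}) = 0
G(2) = mex({0}) = 1
G(3) = mex({0}) = 1
G(4) = mex({0, 1}) = 2
G(5) = mex({0, 1}) = 2
G(6) = mex({0, 1, 2}) = 3
G(7) = mex({0, 1, 2}) = 3
G(8) = mex({0, 1, 2, 3}) = 4
G(9) = mex({0, 1, 2, 3}) = 4
G(10) = mex({1, 2, 3, 4}) = 0
G(11) = mex({1, 2, 3, 4}) = 0
G(12) = mex({0, 2, 3, 4}) = 1
G(13) = mex({0, 2, 3, 4}) = 1
G(14) = mex({0, 1, 3, 4}) = 2
G(15) = mex({0, 1, 3, 4}) = 2
G(16) = mex({0, 1, 2, 4}) = 3
G(17) = mex({0, 1, 2, 4}) = 3
Observe that G(10)..G(17) = 0, 0, 1, 1, 2, 2, 3, 3 repeats G(0)..G(7) = 0, 0, 1, 1, 2, 2, 3, 3.
For k >= max(S) = 8, G(k) is determined by the previous 8 values G(k-8)..G(k-1); a window of 8 consecutive values has recurred shifted by 10, so by induction G(k + 10) = G(k) for all k >= 0: the sequence is periodic from the start with period 10.
One period: G(0..9) = 0, 0, 1, 1, 2, 2, 3, 3, 4, 4.
58 mod 10 = 8, so G(58) = G(8) = 4.

4


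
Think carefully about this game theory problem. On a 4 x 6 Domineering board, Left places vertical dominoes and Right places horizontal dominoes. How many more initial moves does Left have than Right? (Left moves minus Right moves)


Board is 4 x 6 (rows x cols).
Left (vertical) placements: (rows-1) * cols = 3 * 6 = 18
Right (horizontal) placements: rows * (cols-1) = 4 * 5 = 20
Advantage = Left - Right = 18 - 20 = -2

-2


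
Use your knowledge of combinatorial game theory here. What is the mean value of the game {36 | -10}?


Game = {36 | -10}, a switch {a | b} with numbers a > b.
Its thermograph has left wall a - t and right wall b + t, which meet at t = (a - b)/2, where both equal (a + b)/2. So the mast (mean value) is at (a + b)/2.
Mean = (36 + (-10))/2 = 26/2 = 13

13


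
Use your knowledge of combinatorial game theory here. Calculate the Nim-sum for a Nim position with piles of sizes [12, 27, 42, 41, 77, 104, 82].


We need the XOR (exclusive or) of all pile sizes.
After XOR-ing pile 1 (size 12): 0 XOR 12 = 12
After XOR-ing pile 2 (size 27): 12 XOR 27 = 23
After XOR-ing pile 3 (size 42): 23 XOR 42 = 61
After XOR-ing pile 4 (size 41): 61 XOR 41 = 20
After XOR-ing pile 5 (size 77): 20 XOR 77 = 89
After XOR-ing pile 6 (size 104): 89 XOR 104 = 49
After XOR-ing pile 7 (size 82): 49 XOR 82 = 99
The Nim-value of this position is 99.

99


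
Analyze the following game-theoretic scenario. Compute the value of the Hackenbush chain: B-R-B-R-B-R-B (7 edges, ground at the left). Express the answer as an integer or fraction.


Edges (from ground): B-R-B-R-B-R-B
By Berlekamp's sign-expansion rule, a Blue-Red Hackenbush stalk has the value of the surreal number whose sign sequence is the edge sequence with B -> + and R -> -.
Sign sequence: +-+-+-+
Trace the sign expansion in the surreal number tree, starting from 0:
Edge 1: B (sign +) -> bounds (0, +inf), value = 1
Edge 2: R (sign -) -> bounds (0, 1), value = 1/2
Edge 3: B (sign +) -> bounds (1/2, 1), value = 3/4
Edge 4: R (sign -) -> bounds (1/2, 3/4), value = 5/8
Edge 5: B (sign +) -> bounds (5/8, 3/4), value = 11/16
Edge 6: R (sign -) -> bounds (5/8, 11/16), value = 21/32
Edge 7: B (sign +) -> bounds (21/32, 11/16), value = 43/64
Game value = 43/64

43/64


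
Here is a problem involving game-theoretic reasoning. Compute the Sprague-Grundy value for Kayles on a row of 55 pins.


Kayles: a move removes 1 or 2 adjacent pins from a contiguous row.
Removing pins from a row of k leaves two independent rows (a, b) with a + b = k - 1 (one pin) or a + b = k - 2 (two pins); an end removal gives a = 0.
By Sprague-Grundy, G(k) = mex{ G(a) XOR G(b) } over all these splits. G(0) = 0.
G(1): splits (0,0):0^0=0 -> mex({0}) = 1
G(2): splits (0,1):0^1=1 (0,0):0^0=0 -> mex({0, 1}) = 2
G(3): splits (0,2):0^2=2 (1,1):1^1=0 (0,1):0^1=1 -> mex({0, 1, 2}) = 3
G(4): splits (0,3):0^3=3 (1,2):1^2=3 (0,2):0^2=2 (1,1):1^1=0 -> mex({0, 2, 3}) = 1
G(5): splits (0,4):0^1=1 (1,3):1^3=2 (2,2):2^2=0 (0,3):0^3=3 (1,2):1^2=3 -> mex({0, 1, 2, 3}) = 4
G(6) = mex({0, 1, 2, 4}) = 3
G(7) = mex({0, 1, 3, 4, 5}) = 2
G(8) = mex({0, 2, 3, 5, 6}) = 1
G(9) = mex({0, 1, 2, 3, 6, 7}) = 4
G(10) = mex({0, 1, 3, 4, 5, 7}) = 2
G(11) = mex({0, 1, 2, 3, 4, 5}) = 6
G(12) = mex({0, 1, 2, 3, 5, 6, 7}) = 4
G(13) = mex({0, 2, 3, 4, 6, 7}) = 1
G(14) = mex({0, 1, 4, 5, 6, 7}) = 2
G(15) = mex({0, 1, 2, 3, 4, 5, 6}) = 7
G(16) = mex({0, 2, 3, 5, 6, 7}) = 1
G(17) = mex({0, 1, 2, 3, 5, 6, 7}) = 4
G(18) = mex({0, 1, 2, 4, 5, 6}) = 3
G(19) = mex({0, 1, 3, 4, 5, 7}) = 2
G(20) = mex({0, 2, 3, 4, 5, 6, 7}) = 1
G(21) = mex({0, 1, 2, 3, 5, 6, 7}) = 4
G(22) = mex({0, 1, 2, 3, 4, 5, 7}) = 6
G(23) = mex({0, 1, 2, 3, 4, 5, 6}) = 7
G(24) = mex({0, 1, 2, 3, 5, 6, 7}) = 4
G(25) = mex({0, 2, 3, 4, 6, 7}) = 1
G(26) = mex({0, 1, 3, 4, 5, 6, 7}) = 2
G(27) = mex({0, 1, 2, 3, 4, 5, 6, 7}) = 8
G(28) = mex({0, 1, 2, 3, 4, 6, 7, 8}) = 5
G(29) = mex({0, 1, 2, 3, 5, 6, 7, 8, 9}) = 4
G(30) = mex({0, 1, 2, 3, 4, 5, 6, 9, 10}) = 7
G(31) = mex({0, 1, 3, 4, 5, 7, 10, 11}) = 2
G(32) = mex({0, 2, 3, 4, 5, 6, 7, 9, 11}) = 1
G(33) = mex({0, 1, 2, 3, 4, 5, 6, 7, 9, 12}) = 8
G(34) = mex({0, 1, 2, 3, 4, 5, 7, 8, 11, 12}) = 6
G(35) = mex({0, 1, 2, 3, 4, 5, 6, 8, 9, 10, 11}) = 7
G(36) = mex({0, 1, 2, 3, 5, 6, 7, 9, 10}) = 4
G(37) = mex({0, 2, 3, 4, 6, 7, 9, 10, 11, 12}) = 1
G(38) = mex({0, 1, 3, 4, 5, 6, 7, 9, 10, 11, 12}) = 2
G(39) = mex({0, 1, 2, 4, 5, 6, 7, 9, 10, 12, 14}) = 3
G(40) = mex({0, 2, 3, 4, 6, 7, 11, 12, 14}) = 1
G(41) = mex({0, 1, 2, 3, 5, 6, 7, 9, 10, 11, 12}) = 4
G(42) = mex({0, 1, 2, 3, 4, 5, 6, 9, 10}) = 7
G(43) = mex({0, 1, 3, 4, 5, 7, 9, 10, 12, 15}) = 2
G(44) = mex({0, 2, 3, 4, 5, 6, 7, 9, 10, 12, 15}) = 1
G(45) = mex({0, 1, 2, 3, 4, 5, 6, 7, 9, 10, 12, 14}) = 8
G(46) = mex({0, 1, 3, 4, 5, 7, 8, 11, 12, 14}) = 2
G(47) = mex({0, 1, 2, 3, 4, 5, 6, 8, 9, 10, 11, 12}) = 7
G(48) = mex({0, 1, 2, 3, 5, 6, 7, 9, 10}) = 4
G(49) = mex({0, 2, 3, 4, 6, 7, 9, 10, 11, 12, 15}) = 1
G(50) = mex({0, 1, 4, 5, 6, 7, 9, 11, 12, 14, 15}) = 2
G(51) = mex({0, 1, 2, 3, 4, 5, 6, 7, 9, 12, 14, 15}) = 8
G(52) = mex({0, 2, 3, 4, 5, 6, 7, 8, 11, 12, 15}) = 1
G(53) = mex({0, 1, 2, 3, 5, 6, 7, 8, 9, 10, 11, 12}) = 4
G(54) = mex({0, 1, 2, 3, 4, 5, 6, 9, 10}) = 7
G(55) = mex({0, 1, 3, 4, 5, 7, 9, 10, 11, 12}) = 2
Therefore G(55) = 2.

2


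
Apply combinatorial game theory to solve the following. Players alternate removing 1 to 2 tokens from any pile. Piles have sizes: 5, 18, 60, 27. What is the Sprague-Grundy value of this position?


Subtraction set: {1, 2}
For this subtraction set, G(n) = n mod 3 (period = max + 1 = 3).
Pile 1 (size 5): G(5) = 5 mod 3 = 2
Pile 2 (size 18): G(18) = 18 mod 3 = 0
Pile 3 (size 60): G(60) = 60 mod 3 = 0
Pile 4 (size 27): G(27) = 27 mod 3 = 0
Total Grundy value = XOR of all: 2 XOR 0 XOR 0 XOR 0 = 2

2


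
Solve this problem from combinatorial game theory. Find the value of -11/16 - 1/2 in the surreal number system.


x = -11/16, y = 1/2
Converting to common denominator: 16
x = -11/16, y = 8/16
x - y = -11/16 - 1/2 = -19/16

-19/16


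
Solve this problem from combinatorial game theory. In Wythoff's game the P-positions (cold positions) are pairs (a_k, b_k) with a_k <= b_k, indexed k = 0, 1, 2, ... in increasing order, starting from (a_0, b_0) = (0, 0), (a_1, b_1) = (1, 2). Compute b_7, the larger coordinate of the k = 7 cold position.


By Wythoff's theorem, a_k = floor(k * phi) and b_k = floor(k * phi^2) = a_k + k, where phi = (1 + sqrt(5))/2 is the golden ratio.
phi = (1 + sqrt(5))/2 = 1.618034
phi^2 = phi + 1 = 2.618034
k = 7
k * phi^2 = 7 * 2.618034 = 18.326238
b_7 = floor(k * phi^2) = 18 (check: a_7 + k = 11 + 7 = 18)

18


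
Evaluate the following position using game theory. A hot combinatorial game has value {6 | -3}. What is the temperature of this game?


The game is {6 | -3}, a switch {a | b} with numbers a > b.
Cooling {a | b} by t gives {a - t | b + t}, which stops being hot when a - t = b + t, i.e. at t = (a - b)/2. So the temperature of a switch is (a - b)/2.
Temperature = (Left option - Right option) / 2
= (6 - (-3)) / 2
= 9 / 2
= 9/2

9/2


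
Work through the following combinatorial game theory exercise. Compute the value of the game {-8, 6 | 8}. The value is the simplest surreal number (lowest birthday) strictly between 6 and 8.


Left options: {-8, 6}, max = 6
Right options: {8}, min = 8
All options are numbers and max(Left) < min(Right), so by the simplicity theorem the value is the simplest (earliest-born) number strictly between 6 and 8.
The only integer strictly between 6 and 8 is 7.
No non-integer in the interval can be simpler: if x is a non-integer in the interval, then floor(x) or ceil(x) also lies in the interval (the interval contains an integer), and both are proper prefixes of x's sign expansion, i.e. born earlier. So the game value is 7.
Game value = 7

7


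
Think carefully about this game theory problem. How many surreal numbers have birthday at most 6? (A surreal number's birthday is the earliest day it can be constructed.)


Day 0: {|} = 0 is born. Count = 1.
Day n: the number of surreal numbers born by day n is 2^(n+1) - 1.
By day 0: 2^1 - 1 = 1
By day 1: 2^2 - 1 = 3
By day 2: 2^3 - 1 = 7
By day 3: 2^4 - 1 = 15
By day 4: 2^5 - 1 = 31
By day 5: 2^6 - 1 = 63
By day 6: 2^7 - 1 = 127
By day 6: 127 surreal numbers.

127


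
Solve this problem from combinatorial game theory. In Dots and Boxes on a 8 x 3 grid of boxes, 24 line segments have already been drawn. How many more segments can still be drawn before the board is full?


Grid: 8 x 3 boxes, i.e. 9 rows and 4 columns of dots.
Horizontal edges: (rows + 1) * cols = 9 * 3 = 27
Vertical edges: rows * (cols + 1) = 8 * 4 = 32
Total edges: 27 + 32 = 59
Edges drawn: 24
Remaining: 59 - 24 = 35

35


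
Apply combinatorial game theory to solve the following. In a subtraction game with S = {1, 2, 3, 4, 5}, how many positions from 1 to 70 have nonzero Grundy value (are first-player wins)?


Subtraction set S = {1, 2, 3, 4, 5}, so G(n) = n mod 6.
G(n) = 0 when n is a multiple of 6.
Multiples of 6 in [1, 70]: 11
N-positions (nonzero Grundy) = 70 - 11 = 59

59


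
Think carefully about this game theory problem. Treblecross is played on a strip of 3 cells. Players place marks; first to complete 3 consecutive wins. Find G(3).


Treblecross: place X on empty cells; 3-in-a-row wins.
Playing within two cells of an existing X lets the opponent win at once, so sensible play treats the cells i-2..i+2 around each X as dead. The player left with no safe cell loses, so this is a normal-play take-away game on strips of safe cells.
Placing X at cell i (0-indexed) of a strip of k safe cells leaves independent strips of sizes max(0, i-2) and max(0, k-i-3). Hence G(k) = mex{ G(max(0,i-2)) XOR G(max(0,k-i-3)) : 0 <= i < k }, with G(0) = 0.
G(1): splits (0,0):0^0=0 -> mex({0}) = 1
G(2): splits (0,0):0^0=0 -> mex({0}) = 1
G(3): splits (0,0):0^0=0 -> mex({0}) = 1
Therefore G(3) = 1.

1


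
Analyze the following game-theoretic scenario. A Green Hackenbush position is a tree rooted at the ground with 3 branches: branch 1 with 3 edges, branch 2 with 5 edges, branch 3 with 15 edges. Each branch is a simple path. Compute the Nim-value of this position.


The tree has 3 branches from the ground vertex.
In Green Hackenbush, the Nim-value of a simple path of length k is k.
Branch 1: length 3, Nim-value = 3
Branch 2: length 5, Nim-value = 5
Branch 3: length 15, Nim-value = 15
Total Nim-value = XOR of all branch values:
0 XOR 3 = 3
3 XOR 5 = 6
6 XOR 15 = 9
Nim-value of the tree = 9

9


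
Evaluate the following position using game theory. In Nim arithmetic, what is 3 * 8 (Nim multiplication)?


Nim multiplication is bilinear over XOR: (u XOR v) * w = (u*w) XOR (v*w).
So we split each operand into its bit components and XOR the pairwise Nim products.
3 = 1 + 2 (as XOR of powers of 2).
8 = 8 (as XOR of powers of 2).
Using the standard Nim-product table on single bits:
  2*2 = 3,   2*4 = 8,   2*8 = 12,
  4*4 = 6,   4*8 = 11,  8*8 = 13,
and  1*x = x (identity), k*l = l*k (commutative).
Pairwise Nim products:
  1 * 8 = 8
  2 * 8 = 12
XOR them: 8 XOR 12 = 4.
Result: 3 * 8 = 4 (in Nim).

4


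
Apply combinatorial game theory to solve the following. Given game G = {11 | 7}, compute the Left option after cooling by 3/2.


Original game: {11 | 7} (a switch {a | b} with a > b).
Cooling by t (for t below the temperature (a - b)/2 = 2) taxes each move by t: {a | b} cooled by t is {a - t | b + t}.
Cooling amount: t = 3/2
Cooled Left option: 11 - 3/2 = 19/2
Cooled Right option: 7 + 3/2 = 17/2
Cooled game: {19/2 | 17/2}
Left option = 19/2

19/2


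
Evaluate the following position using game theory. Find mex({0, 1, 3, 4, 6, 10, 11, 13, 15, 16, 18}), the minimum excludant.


Set = {0, 1, 3, 4, 6, 10, 11, 13, 15, 16, 18}
0 is in the set.
1 is in the set.
2 is NOT in the set. This is the mex.
mex = 2

2


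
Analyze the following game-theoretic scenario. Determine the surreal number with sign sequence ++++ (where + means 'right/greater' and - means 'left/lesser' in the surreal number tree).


Sign expansion: ++++
Rule: track bounds (lo, hi), initially (-inf, +inf). On '+', the current value becomes lo and we move to the simplest number in (value, hi): value + 1 if hi = +inf, otherwise the midpoint (value + hi)/2. On '-', the current value becomes hi and we move to value - 1 if lo = -inf, otherwise the midpoint (lo + value)/2.
Start at 0.
Step 1: sign = +, move right. Bounds: (0, +inf). Value = 1
Step 2: sign = +, move right. Bounds: (1, +inf). Value = 2
Step 3: sign = +, move right. Bounds: (2, +inf). Value = 3
Step 4: sign = +, move right. Bounds: (3, +inf). Value = 4
The surreal number with sign expansion ++++ is 4.

4


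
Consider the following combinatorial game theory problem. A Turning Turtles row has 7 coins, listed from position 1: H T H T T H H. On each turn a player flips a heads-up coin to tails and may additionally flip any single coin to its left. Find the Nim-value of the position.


Coins: H T H T T H H
Key fact: a single head at position k behaves exactly like a Nim heap of size k (turning it to T and optionally flipping a coin at j < k corresponds to moving the heap from k to j, or to 0), and heads combine as a disjunctive sum (two heads at the same place would cancel, matching j XOR j = 0). So the Nim-value is the XOR of the 1-indexed positions of the heads.
Face-up positions (1-indexed): [1, 3, 6, 7]
XOR 0 with 1: 0 XOR 1 = 1
XOR 1 with 3: 1 XOR 3 = 2
XOR 2 with 6: 2 XOR 6 = 4
XOR 4 with 7: 4 XOR 7 = 3
Nim-value = 3

3
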